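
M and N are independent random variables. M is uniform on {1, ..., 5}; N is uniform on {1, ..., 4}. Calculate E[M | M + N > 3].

P(M + N > 3) = 17/20.
Summing M·P(x,y) over outcomes with M + N > 3 gives 14/5.
E[M | M + N > 3] = (14/5) / (17/20) = 56/17.

56/17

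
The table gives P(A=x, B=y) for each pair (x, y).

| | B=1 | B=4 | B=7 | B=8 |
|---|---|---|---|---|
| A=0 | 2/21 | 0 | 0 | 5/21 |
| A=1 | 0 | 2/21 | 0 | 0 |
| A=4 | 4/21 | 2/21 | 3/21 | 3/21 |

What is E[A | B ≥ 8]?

P(B ≥ 8) = 8/21.
Σ A·P over the event = 0·(5/21) + 4·(3/21) = 4/7.
E[A | B ≥ 8] = (4/7) / (8/21) = 3/2.

3/2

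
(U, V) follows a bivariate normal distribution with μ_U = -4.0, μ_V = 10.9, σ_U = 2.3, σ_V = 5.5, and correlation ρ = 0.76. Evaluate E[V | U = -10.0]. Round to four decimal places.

E[V | U=x] = μ_V + ρ(σ_V/σ_U)(x − μ_U) for jointly normal variables.
E[V | U=-10.0] = 10.9 + (0.76)·(5.5/2.3)·(-10.0 − (-4.0)) = 10.9 + (1.81739)·(-6) = -0.0043.

-0.0043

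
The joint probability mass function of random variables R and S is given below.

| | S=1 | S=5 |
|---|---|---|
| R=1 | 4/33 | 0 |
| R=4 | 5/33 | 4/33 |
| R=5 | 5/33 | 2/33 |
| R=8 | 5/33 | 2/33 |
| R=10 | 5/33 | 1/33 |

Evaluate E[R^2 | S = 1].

P(S = 1) = 8/11.
Σ R^2·P over the event = 1·(4/33) + 16·(5/33) + 25·(5/33) + 64·(5/33) + 100·(5/33) = 343/11.
E[R^2 | S = 1] = (343/11) / (8/11) = 343/8.

343/8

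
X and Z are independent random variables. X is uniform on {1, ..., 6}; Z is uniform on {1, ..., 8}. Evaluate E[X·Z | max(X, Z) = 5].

Outcomes with max(X, Z) = 5: (1,5), (2,5), (3,5), (4,5), (5,1), (5,2), (5,3), (5,4), (5,5), each with probability 1/48.
E[X·Z | max(X, Z) = 5] = (5 + 10 + 15 + 20 + 5 + 10 + 15 + 20 + 25) / 9 = 125/9.

125/9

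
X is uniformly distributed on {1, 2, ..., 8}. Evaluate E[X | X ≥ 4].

Given X ≥ 4, X is equally likely to be any of {4, 5, 6, 7, 8}.
E[X | X ≥ 4] = (4 + 5 + 6 + 7 + 8) / 5 = 6.

6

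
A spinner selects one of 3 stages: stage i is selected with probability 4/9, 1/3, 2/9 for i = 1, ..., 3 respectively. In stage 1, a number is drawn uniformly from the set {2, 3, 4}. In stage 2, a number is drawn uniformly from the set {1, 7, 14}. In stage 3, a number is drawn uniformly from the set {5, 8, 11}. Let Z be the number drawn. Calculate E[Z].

50/9

E[Z | stage 1] = (2+3+4)/3 = 3.
E[Z | stage 2] = (1+7+14)/3 = 22/3.
E[Z | stage 3] = (5+8+11)/3 = 8.
E[Z] = (4/9)·(3) + (1/3)·(22/3) + (2/9)·(8) = 50/9.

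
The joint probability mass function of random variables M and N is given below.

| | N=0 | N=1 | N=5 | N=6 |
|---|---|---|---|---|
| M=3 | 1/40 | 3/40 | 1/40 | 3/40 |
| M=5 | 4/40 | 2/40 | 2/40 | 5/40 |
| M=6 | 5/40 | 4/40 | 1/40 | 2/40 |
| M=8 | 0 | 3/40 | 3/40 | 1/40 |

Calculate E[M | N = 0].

P(N = 0) = 1/4.
Σ M·P over the event = 3·(1/40) + 5·(4/40) + 6·(5/40) = 53/40.
E[M | N = 0] = (53/40) / (1/4) = 53/10.

53/10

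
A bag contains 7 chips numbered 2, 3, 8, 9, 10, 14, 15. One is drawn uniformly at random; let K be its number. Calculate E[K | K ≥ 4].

56/5

P(K ≥ 4) = 5/7.
Σ over the event: 8·1/7 + 9·1/7 + 10·1/7 + 14·1/7 + 15·1/7 = 8.
E[K | K ≥ 4] = (8) / (5/7) = 56/5.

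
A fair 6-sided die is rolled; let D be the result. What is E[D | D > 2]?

9/2

Given D > 2, D is equally likely to be any of {3, 4, 5, 6}.
E[D | D > 2] = (3 + 4 + 5 + 6) / 4 = 9/2.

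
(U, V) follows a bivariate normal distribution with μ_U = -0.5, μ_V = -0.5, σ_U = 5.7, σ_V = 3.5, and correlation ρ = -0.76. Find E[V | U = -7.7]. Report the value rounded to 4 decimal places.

For a bivariate normal, E[V | U=x] = μ_V + ρ·(σ_V/σ_U)·(x − μ_U).
E[V | U=-7.7] = -0.5 + (-0.76)·(3.5/5.7)·(-7.7 − (-0.5)) = -0.5 + (-0.46667)·(-7.2) = 2.8600.

2.8600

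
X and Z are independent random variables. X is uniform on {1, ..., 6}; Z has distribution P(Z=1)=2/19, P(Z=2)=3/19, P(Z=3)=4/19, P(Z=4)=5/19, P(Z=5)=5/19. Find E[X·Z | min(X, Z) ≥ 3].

P(min(X, Z) ≥ 3) = 28/57.
Summing XZ·P(x,y) over outcomes with min(X, Z) ≥ 3 gives 9.
E[X·Z | min(X, Z) ≥ 3] = (9) / (28/57) = 513/28.

513/28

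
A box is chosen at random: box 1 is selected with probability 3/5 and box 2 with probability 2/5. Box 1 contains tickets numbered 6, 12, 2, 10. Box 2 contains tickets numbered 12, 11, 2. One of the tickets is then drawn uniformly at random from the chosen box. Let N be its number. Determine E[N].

47/6

E[N | box 1] = (6+12+2+10)/4 = 15/2.
E[N | box 2] = (12+11+2)/3 = 25/3.
E[N] = (3/5)·(15/2) + (2/5)·(25/3) = 47/6.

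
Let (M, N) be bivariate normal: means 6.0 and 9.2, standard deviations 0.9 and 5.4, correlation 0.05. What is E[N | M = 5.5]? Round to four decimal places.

9.0500

E[N | M=x] = μ_N + ρ(σ_N/σ_M)(x − μ_M) for jointly normal variables.
E[N | M=5.5] = 9.2 + (0.05)·(5.4/0.9)·(5.5 − (6.0)) = 9.2 + (0.3)·(-0.5) = 9.0500.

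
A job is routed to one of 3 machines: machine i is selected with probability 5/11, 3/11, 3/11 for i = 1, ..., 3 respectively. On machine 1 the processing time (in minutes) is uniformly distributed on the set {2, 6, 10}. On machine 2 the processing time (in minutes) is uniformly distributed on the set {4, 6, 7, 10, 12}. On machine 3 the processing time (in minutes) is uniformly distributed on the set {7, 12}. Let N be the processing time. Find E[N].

E[N | machine 1] = (2+6+10)/3 = 6.
E[N | machine 2] = (4+6+7+10+12)/5 = 39/5.
E[N | machine 3] = (7+12)/2 = 19/2.
By the law of total expectation,
E[N] = (5/11)·(6) + (3/11)·(39/5) + (3/11)·(19/2) = 819/110.

819/110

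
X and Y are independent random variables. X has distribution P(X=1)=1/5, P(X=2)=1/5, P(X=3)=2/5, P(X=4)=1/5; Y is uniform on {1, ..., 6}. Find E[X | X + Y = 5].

13/5

P(X + Y = 5) = 1/6.
Summing X·P(x,y) over outcomes with X + Y = 5 gives 13/30.
E[X | X + Y = 5] = (13/30) / (1/6) = 13/5.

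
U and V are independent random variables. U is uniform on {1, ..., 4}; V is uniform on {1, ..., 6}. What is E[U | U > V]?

P(U > V) = 1/4.
Summing U·P(x,y) over outcomes with U > V gives 5/6.
E[U | U > V] = (5/6) / (1/4) = 10/3.

10/3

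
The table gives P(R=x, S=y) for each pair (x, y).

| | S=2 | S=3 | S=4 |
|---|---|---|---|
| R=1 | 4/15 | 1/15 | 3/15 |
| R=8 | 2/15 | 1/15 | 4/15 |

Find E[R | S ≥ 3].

P(S ≥ 3) = 3/5.
Σ R·P over the event = 1·(1/15) + 1·(3/15) + 8·(1/15) + 8·(4/15) = 44/15.
E[R | S ≥ 3] = (44/15) / (3/5) = 44/9.

44/9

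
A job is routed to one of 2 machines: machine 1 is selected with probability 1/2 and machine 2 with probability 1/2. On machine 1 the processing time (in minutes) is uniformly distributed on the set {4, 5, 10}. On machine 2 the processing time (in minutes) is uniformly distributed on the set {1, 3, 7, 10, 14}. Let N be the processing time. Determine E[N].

E[N | machine 1] = (4+5+10)/3 = 19/3.
E[N | machine 2] = (1+3+7+10+14)/5 = 7.
By the law of total expectation,
E[N] = (1/2)·(19/3) + (1/2)·(7) = 20/3.

20/3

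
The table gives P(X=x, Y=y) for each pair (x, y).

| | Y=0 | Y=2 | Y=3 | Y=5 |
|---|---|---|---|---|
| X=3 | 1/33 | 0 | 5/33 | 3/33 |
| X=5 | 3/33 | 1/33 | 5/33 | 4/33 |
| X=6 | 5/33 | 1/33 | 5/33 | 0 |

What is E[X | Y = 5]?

P(Y = 5) = 7/33.
Summing X·P(X=x,Y=y) over the conditioning event gives 29/33.
E[X | Y = 5] = (29/33) / (7/33) = 29/7.

29/7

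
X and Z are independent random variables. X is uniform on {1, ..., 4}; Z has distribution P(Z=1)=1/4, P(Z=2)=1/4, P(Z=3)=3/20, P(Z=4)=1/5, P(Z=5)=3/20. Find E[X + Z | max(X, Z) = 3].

P(max(X, Z) = 3) = 19/80.
Summing (X+Z)·P(x,y) over outcomes with max(X, Z) = 3 gives 9/8.
E[X + Z | max(X, Z) = 3] = (9/8) / (19/80) = 90/19.

90/19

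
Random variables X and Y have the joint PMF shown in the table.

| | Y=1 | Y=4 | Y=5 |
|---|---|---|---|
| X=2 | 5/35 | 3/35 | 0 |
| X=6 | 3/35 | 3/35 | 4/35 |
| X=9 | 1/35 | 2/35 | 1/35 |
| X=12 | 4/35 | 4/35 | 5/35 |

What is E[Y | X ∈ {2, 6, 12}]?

P(X ∈ {2, 6, 12}) = 31/35.
Summing Y·P(X=x,Y=y) over the conditioning event gives 97/35.
E[Y | X ∈ {2, 6, 12}] = (97/35) / (31/35) = 97/31.

97/31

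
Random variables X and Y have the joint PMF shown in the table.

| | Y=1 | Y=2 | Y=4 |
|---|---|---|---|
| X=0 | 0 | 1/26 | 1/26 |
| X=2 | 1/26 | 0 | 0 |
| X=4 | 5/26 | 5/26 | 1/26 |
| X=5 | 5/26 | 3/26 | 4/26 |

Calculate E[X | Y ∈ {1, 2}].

41/10

P(Y ∈ {1, 2}) = 10/13.
Σ X·P over the event = 0·(1/26) + 2·(1/26) + 4·(5/26) + 4·(5/26) + 5·(5/26) + 5·(3/26) = 41/13.
E[X | Y ∈ {1, 2}] = (41/13) / (10/13) = 41/10.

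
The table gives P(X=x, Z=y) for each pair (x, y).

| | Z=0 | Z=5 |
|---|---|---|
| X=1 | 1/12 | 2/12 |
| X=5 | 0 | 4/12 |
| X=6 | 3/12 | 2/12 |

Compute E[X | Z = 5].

17/4

P(Z = 5) = 2/3.
Σ X·P over the event = 1·(2/12) + 5·(4/12) + 6·(2/12) = 17/6.
E[X | Z = 5] = (17/6) / (2/3) = 17/4.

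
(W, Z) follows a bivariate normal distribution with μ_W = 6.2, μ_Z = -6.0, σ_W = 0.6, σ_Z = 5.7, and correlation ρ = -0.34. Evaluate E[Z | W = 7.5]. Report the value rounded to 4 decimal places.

E[Z | W=x] = μ_Z + ρ(σ_Z/σ_W)(x − μ_W) for jointly normal variables.
E[Z | W=7.5] = -6.0 + (-0.34)·(5.7/0.6)·(7.5 − (6.2)) = -6.0 + (-3.23)·(1.3) = -10.1990.

-10.1990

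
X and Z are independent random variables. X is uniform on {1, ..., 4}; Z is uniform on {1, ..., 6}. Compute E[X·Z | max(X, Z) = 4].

64/7

Outcomes with max(X, Z) = 4: (1,4), (2,4), (3,4), (4,1), (4,2), (4,3), (4,4), each with probability 1/24.
E[X·Z | max(X, Z) = 4] = (4 + 8 + 12 + 4 + 8 + 12 + 16) / 7 = 64/7.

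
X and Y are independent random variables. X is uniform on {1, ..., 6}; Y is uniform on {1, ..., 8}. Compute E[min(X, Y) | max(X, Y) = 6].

36/11

P(max(X, Y) = 6) = 11/48.
Summing min(X,Y)·P(x,y) over outcomes with max(X, Y) = 6 gives 3/4.
E[min(X, Y) | max(X, Y) = 6] = (3/4) / (11/48) = 36/11.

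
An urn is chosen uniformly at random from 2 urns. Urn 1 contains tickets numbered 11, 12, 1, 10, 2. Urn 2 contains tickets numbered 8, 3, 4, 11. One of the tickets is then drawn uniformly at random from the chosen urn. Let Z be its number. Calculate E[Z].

137/20

E[Z | urn 1] = (11+12+1+10+2)/5 = 36/5.
E[Z | urn 2] = (8+3+4+11)/4 = 13/2.
E[Z] = (1/2)·(36/5) + (1/2)·(13/2) = 137/20.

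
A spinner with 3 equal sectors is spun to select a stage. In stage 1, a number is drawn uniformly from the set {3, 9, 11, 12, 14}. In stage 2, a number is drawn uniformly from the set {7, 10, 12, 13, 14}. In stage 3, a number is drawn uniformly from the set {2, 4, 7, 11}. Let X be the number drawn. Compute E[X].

9

E[X | stage 1] = (3+9+11+12+14)/5 = 49/5.
E[X | stage 2] = (7+10+12+13+14)/5 = 56/5.
E[X | stage 3] = (2+4+7+11)/4 = 6.
E[X] = (1/3)·(49/5) + (1/3)·(56/5) + (1/3)·(6) = 9.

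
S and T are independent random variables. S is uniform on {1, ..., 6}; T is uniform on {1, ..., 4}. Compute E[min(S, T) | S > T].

P(S > T) = 7/12.
Summing min(S,T)·P(x,y) over outcomes with S > T gives 5/4.
E[min(S, T) | S > T] = (5/4) / (7/12) = 15/7.

15/7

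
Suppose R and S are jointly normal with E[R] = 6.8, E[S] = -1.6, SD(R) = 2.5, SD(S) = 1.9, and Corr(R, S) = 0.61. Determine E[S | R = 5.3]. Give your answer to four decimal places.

-2.2954

For a bivariate normal, E[S | R=x] = μ_S + ρ·(σ_S/σ_R)·(x − μ_R).
E[S | R=5.3] = -1.6 + (0.61)·(1.9/2.5)·(5.3 − (6.8)) = -1.6 + (0.4636)·(-1.5) = -2.2954.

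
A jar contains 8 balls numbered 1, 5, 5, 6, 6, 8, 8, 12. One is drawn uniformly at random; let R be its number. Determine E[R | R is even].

8

P(R is even) = 5/8.
Σ over the event: 6·1/4 + 8·1/4 + 12·1/8 = 5.
E[R | R is even] = (5) / (5/8) = 8.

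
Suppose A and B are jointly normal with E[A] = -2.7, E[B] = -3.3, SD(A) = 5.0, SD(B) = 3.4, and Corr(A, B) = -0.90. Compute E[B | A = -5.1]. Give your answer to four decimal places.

The regression of B on A has slope ρ·σ_B/σ_A and passes through (μ_A, μ_B).
E[B | A=-5.1] = -3.3 + (-0.90)·(3.4/5.0)·(-5.1 − (-2.7)) = -3.3 + (-0.612)·(-2.4) = -1.8312.

-1.8312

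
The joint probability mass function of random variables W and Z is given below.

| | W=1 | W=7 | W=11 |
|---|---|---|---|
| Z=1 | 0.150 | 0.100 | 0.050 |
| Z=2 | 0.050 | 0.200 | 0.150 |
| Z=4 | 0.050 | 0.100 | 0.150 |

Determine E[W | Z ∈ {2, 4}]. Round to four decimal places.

P(Z ∈ {2, 4}) = 0.700.
Summing W·P(W=x,Z=y) over the conditioning event gives 5.500.
E[W | Z ∈ {2, 4}] = (5.500) / (0.700) = 7.8571.

7.8571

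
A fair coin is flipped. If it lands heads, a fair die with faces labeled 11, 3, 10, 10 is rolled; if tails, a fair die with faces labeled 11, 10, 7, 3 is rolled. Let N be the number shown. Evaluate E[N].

65/8

E[N | heads] = (11+3+10+10)/4 = 17/2.
E[N | tails] = (11+10+7+3)/4 = 31/4.
By the law of total expectation,
E[N] = (1/2)·(17/2) + (1/2)·(31/4) = 65/8.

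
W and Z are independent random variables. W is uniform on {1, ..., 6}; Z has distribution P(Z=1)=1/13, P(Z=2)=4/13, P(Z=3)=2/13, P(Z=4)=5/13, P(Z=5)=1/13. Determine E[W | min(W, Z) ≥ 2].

4

P(min(W, Z) ≥ 2) = 10/13.
Summing W·P(x,y) over outcomes with min(W, Z) ≥ 2 gives 40/13.
E[W | min(W, Z) ≥ 2] = (40/13) / (10/13) = 4.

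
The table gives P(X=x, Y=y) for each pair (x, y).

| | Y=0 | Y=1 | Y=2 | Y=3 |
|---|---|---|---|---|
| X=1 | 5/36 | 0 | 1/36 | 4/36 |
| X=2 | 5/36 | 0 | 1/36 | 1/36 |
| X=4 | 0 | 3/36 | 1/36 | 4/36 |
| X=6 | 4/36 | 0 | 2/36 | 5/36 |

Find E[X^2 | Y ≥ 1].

393/22

P(Y ≥ 1) = 11/18.
Summing X^2·P(X=x,Y=y) over the conditioning event gives 131/12.
E[X^2 | Y ≥ 1] = (131/12) / (11/18) = 393/22.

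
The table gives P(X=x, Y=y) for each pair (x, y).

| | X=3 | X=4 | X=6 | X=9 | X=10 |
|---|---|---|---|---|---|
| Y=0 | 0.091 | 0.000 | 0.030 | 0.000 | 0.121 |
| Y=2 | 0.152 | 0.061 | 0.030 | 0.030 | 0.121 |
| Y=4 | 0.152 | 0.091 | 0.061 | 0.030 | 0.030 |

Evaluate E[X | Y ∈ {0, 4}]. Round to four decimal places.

5.6419

P(Y ∈ {0, 4}) = 0.606.
Summing X·P(X=x,Y=y) over the conditioning event gives 3.419.
E[X | Y ∈ {0, 4}] = (3.419) / (0.606) = 5.6419.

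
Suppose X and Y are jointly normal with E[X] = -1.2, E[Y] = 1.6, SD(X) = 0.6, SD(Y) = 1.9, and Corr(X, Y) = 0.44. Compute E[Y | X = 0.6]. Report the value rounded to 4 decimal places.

For a bivariate normal, E[Y | X=x] = μ_Y + ρ·(σ_Y/σ_X)·(x − μ_X).
E[Y | X=0.6] = 1.6 + (0.44)·(1.9/0.6)·(0.6 − (-1.2)) = 1.6 + (1.39333)·(1.8) = 4.1080.

4.1080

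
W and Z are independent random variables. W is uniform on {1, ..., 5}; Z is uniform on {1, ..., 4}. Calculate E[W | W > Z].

4

Outcomes with W > Z: (2,1), (3,1), (3,2), (4,1), (4,2), (4,3), (5,1), (5,2), (5,3), (5,4), each with probability 1/20.
E[W | W > Z] = (2 + 3 + 3 + 4 + 4 + 4 + 5 + 5 + 5 + 5) / 10 = 4.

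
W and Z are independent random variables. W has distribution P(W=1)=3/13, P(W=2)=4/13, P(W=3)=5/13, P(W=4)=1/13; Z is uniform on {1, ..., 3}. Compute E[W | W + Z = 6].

P(W + Z = 6) = 2/13.
Summing W·P(x,y) over outcomes with W + Z = 6 gives 19/39.
E[W | W + Z = 6] = (19/39) / (2/13) = 19/6.

19/6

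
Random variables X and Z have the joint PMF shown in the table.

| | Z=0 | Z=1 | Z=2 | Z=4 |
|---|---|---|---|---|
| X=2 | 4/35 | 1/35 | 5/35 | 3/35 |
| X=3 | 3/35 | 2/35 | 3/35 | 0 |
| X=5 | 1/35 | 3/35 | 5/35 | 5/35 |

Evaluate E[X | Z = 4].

31/8

P(Z = 4) = 8/35.
Σ X·P over the event = 2·(3/35) + 5·(5/35) = 31/35.
E[X | Z = 4] = (31/35) / (8/35) = 31/8.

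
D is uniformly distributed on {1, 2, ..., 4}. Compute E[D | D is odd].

Given D is odd, D is equally likely to be any of {1, 3}.
E[D | D is odd] = (1 + 3) / 2 = 2.

2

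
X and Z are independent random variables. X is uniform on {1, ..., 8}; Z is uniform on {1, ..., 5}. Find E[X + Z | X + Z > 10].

Outcomes with X + Z > 10: (6,5), (7,4), (7,5), (8,3), (8,4), (8,5), each with probability 1/40.
E[X + Z | X + Z > 10] = (11 + 11 + 12 + 11 + 12 + 13) / 6 = 35/3.

35/3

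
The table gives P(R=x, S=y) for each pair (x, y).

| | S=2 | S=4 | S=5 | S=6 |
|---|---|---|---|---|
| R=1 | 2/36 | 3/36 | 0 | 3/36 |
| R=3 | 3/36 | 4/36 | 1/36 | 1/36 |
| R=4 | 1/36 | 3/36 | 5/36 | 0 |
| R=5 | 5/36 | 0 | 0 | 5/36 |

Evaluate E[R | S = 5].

23/6

P(S = 5) = 1/6.
Σ R·P over the event = 3·(1/36) + 4·(5/36) = 23/36.
E[R | S = 5] = (23/36) / (1/6) = 23/6.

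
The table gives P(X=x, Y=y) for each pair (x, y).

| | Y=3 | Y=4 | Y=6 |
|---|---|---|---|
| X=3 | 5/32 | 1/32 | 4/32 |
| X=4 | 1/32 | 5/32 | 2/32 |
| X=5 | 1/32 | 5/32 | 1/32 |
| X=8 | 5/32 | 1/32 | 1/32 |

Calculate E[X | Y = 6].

33/8

P(Y = 6) = 1/4.
Σ X·P over the event = 3·(4/32) + 4·(2/32) + 5·(1/32) + 8·(1/32) = 33/32.
E[X | Y = 6] = (33/32) / (1/4) = 33/8.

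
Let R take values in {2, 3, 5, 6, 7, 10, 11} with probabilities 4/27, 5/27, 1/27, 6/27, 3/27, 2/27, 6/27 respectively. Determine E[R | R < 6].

P(R < 6) = 10/27.
Σ over the event: 2·4/27 + 3·5/27 + 5·1/27 = 28/27.
E[R | R < 6] = (28/27) / (10/27) = 14/5.

14/5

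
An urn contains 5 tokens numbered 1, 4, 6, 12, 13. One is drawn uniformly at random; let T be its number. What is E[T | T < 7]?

P(T < 7) = 3/5.
Σ over the event: 1·1/5 + 4·1/5 + 6·1/5 = 11/5.
E[T | T < 7] = (11/5) / (3/5) = 11/3.

11/3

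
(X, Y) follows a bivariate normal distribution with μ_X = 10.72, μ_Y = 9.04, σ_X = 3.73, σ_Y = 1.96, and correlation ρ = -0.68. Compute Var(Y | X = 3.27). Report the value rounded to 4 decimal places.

For a bivariate normal, Var(Y | X=x) = σ_Y²(1 − ρ²).
Var(Y | X=3.27) = (1.96)²·(1 − (-0.68)²) = 3.8416·0.5376 = 2.0652.

2.0652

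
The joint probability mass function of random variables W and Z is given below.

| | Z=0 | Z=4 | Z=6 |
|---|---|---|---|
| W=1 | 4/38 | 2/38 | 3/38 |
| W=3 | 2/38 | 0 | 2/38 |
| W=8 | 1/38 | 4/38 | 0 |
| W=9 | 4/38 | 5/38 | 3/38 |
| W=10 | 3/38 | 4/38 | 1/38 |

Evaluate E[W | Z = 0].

6

P(Z = 0) = 7/19.
Σ W·P over the event = 1·(4/38) + 3·(2/38) + 8·(1/38) + 9·(4/38) + 10·(3/38) = 42/19.
E[W | Z = 0] = (42/19) / (7/19) = 6.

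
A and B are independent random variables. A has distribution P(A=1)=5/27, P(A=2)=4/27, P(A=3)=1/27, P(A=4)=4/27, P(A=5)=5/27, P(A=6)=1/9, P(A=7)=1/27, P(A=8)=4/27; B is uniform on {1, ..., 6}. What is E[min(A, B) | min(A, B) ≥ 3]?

301/72

P(min(A, B) ≥ 3) = 4/9.
Summing min(A,B)·P(x,y) over outcomes with min(A, B) ≥ 3 gives 301/162.
E[min(A, B) | min(A, B) ≥ 3] = (301/162) / (4/9) = 301/72.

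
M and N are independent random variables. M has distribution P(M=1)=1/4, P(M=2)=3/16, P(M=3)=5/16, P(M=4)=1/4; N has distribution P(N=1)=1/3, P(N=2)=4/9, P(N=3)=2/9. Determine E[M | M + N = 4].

P(M + N = 4) = 35/144.
Summing M·P(x,y) over outcomes with M + N = 4 gives 77/144.
E[M | M + N = 4] = (77/144) / (35/144) = 11/5.

11/5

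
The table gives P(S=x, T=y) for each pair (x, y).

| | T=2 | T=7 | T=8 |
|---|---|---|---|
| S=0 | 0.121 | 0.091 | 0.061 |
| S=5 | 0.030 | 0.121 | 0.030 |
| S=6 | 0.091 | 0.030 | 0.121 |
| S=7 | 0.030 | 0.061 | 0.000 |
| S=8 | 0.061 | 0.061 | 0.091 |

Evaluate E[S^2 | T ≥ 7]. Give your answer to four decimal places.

32.8756

P(T ≥ 7) = 0.667.
Summing S^2·P(S=x,T=y) over the conditioning event gives 21.928.
E[S^2 | T ≥ 7] = (21.928) / (0.667) = 32.8756.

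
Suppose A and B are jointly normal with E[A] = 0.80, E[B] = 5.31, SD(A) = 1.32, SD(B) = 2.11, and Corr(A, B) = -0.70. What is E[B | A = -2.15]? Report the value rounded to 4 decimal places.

8.6109

The regression of B on A has slope ρ·σ_B/σ_A and passes through (μ_A, μ_B).
E[B | A=-2.15] = 5.31 + (-0.70)·(2.11/1.32)·(-2.15 − (0.80)) = 5.31 + (-1.11894)·(-2.95) = 8.6109.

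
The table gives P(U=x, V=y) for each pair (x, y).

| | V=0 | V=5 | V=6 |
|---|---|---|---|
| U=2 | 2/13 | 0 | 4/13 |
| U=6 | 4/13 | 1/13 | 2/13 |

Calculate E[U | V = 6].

P(V = 6) = 6/13.
Σ U·P over the event = 2·(4/13) + 6·(2/13) = 20/13.
E[U | V = 6] = (20/13) / (6/13) = 10/3.

10/3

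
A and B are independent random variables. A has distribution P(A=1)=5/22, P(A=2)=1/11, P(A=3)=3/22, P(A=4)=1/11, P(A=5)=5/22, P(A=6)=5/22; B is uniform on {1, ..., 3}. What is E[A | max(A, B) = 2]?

P(max(A, B) = 2) = 3/22.
Summing A·P(x,y) over outcomes with max(A, B) = 2 gives 13/66.
E[A | max(A, B) = 2] = (13/66) / (3/22) = 13/9.

13/9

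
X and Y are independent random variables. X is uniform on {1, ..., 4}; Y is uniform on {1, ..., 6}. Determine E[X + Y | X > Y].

Outcomes with X > Y: (2,1), (3,1), (3,2), (4,1), (4,2), (4,3), each with probability 1/24.
E[X + Y | X > Y] = (3 + 4 + 5 + 5 + 6 + 7) / 6 = 5.

5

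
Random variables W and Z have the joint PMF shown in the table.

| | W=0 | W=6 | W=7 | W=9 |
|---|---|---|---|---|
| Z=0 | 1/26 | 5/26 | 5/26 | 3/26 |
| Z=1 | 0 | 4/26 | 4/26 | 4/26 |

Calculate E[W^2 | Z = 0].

P(Z = 0) = 7/13.
Σ W^2·P over the event = 0·(1/26) + 36·(5/26) + 49·(5/26) + 81·(3/26) = 334/13.
E[W^2 | Z = 0] = (334/13) / (7/13) = 334/7.

334/7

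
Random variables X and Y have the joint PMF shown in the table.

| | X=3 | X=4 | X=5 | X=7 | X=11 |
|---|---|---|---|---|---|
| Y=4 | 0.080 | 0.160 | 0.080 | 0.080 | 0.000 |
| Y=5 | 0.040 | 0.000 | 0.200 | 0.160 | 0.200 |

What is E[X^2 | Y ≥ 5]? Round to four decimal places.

P(Y ≥ 5) = 0.600.
Summing X^2·P(X=x,Y=y) over the conditioning event gives 37.400.
E[X^2 | Y ≥ 5] = (37.400) / (0.600) = 62.3333.

62.3333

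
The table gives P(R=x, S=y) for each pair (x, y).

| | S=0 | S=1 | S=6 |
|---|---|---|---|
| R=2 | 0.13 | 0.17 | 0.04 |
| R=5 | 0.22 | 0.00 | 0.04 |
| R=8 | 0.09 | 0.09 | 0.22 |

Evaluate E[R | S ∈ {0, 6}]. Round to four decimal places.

5.5676

P(S ∈ {0, 6}) = 0.74.
Summing R·P(R=x,S=y) over the conditioning event gives 4.12.
E[R | S ∈ {0, 6}] = (4.12) / (0.74) = 5.5676.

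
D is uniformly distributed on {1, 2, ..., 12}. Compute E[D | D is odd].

Given D is odd, D is equally likely to be any of {1, 3, 5, 7, 9, 11}.
E[D | D is odd] = (1 + 3 + 5 + 7 + 9 + 11) / 6 = 6.

6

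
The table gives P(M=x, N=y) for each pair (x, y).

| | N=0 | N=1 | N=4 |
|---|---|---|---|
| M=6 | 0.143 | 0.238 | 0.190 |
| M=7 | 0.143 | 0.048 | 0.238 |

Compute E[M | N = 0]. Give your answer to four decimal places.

P(N = 0) = 0.286.
Σ M·P over the event = 6·(0.143) + 7·(0.143) = 1.859.
E[M | N = 0] = (1.859) / (0.286) = 6.5000.

6.5000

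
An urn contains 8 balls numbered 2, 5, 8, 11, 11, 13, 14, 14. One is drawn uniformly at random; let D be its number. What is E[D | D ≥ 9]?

P(D ≥ 9) = 5/8.
Σ over the event: 11·1/4 + 13·1/8 + 14·1/4 = 63/8.
E[D | D ≥ 9] = (63/8) / (5/8) = 63/5.

63/5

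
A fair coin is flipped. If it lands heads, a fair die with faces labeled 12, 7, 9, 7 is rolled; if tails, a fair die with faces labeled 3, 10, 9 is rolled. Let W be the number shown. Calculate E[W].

193/24

E[W | heads] = (12+7+9+7)/4 = 35/4.
E[W | tails] = (3+10+9)/3 = 22/3.
By the law of total expectation,
E[W] = (1/2)·(35/4) + (1/2)·(22/3) = 193/24.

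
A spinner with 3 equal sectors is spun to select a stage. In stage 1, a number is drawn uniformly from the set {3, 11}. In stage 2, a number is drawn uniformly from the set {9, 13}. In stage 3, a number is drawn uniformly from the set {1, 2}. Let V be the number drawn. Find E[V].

E[V | stage 1] = (3+11)/2 = 7.
E[V | stage 2] = (9+13)/2 = 11.
E[V | stage 3] = (1+2)/2 = 3/2.
E[V] = (1/3)·(7) + (1/3)·(11) + (1/3)·(3/2) = 13/2.

13/2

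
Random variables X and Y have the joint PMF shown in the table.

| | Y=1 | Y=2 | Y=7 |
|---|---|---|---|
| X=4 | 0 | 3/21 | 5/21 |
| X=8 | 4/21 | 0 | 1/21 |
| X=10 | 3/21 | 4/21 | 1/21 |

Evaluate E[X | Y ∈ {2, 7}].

45/7

P(Y ∈ {2, 7}) = 2/3.
Σ X·P over the event = 4·(3/21) + 4·(5/21) + 8·(1/21) + 10·(4/21) + 10·(1/21) = 30/7.
E[X | Y ∈ {2, 7}] = (30/7) / (2/3) = 45/7.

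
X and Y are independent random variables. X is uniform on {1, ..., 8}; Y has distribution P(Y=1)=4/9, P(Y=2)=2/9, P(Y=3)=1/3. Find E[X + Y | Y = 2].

P(Y = 2) = 2/9.
Summing (X+Y)·P(x,y) over outcomes with Y = 2 gives 13/9.
E[X + Y | Y = 2] = (13/9) / (2/9) = 13/2.

13/2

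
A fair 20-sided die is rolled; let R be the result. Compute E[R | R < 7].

7/2

Given R < 7, R is equally likely to be any of {1, 2, 3, 4, 5, 6}.
E[R | R < 7] = (1 + 2 + 3 + 4 + 5 + 6) / 6 = 7/2.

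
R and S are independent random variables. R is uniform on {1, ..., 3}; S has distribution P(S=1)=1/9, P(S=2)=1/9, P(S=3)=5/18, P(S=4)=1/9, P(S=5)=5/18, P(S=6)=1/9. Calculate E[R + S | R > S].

P(R > S) = 1/9.
Summing (R+S)·P(x,y) over outcomes with R > S gives 4/9.
E[R + S | R > S] = (4/9) / (1/9) = 4.

4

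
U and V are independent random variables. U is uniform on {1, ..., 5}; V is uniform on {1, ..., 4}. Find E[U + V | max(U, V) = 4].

Outcomes with max(U, V) = 4: (1,4), (2,4), (3,4), (4,1), (4,2), (4,3), (4,4), each with probability 1/20.
E[U + V | max(U, V) = 4] = (5 + 6 + 7 + 5 + 6 + 7 + 8) / 7 = 44/7.

44/7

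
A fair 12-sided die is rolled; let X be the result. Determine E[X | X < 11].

11/2

Given X < 11, X is equally likely to be any of {1, 2, 3, 4, 5, 6, 7, 8, 9, 10}.
E[X | X < 11] = (1 + 2 + 3 + 4 + 5 + 6 + 7 + 8 + 9 + 10) / 10 = 11/2.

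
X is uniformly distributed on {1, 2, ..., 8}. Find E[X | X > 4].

Given X > 4, X is equally likely to be any of {5, 6, 7, 8}.
E[X | X > 4] = (5 + 6 + 7 + 8) / 4 = 13/2.

13/2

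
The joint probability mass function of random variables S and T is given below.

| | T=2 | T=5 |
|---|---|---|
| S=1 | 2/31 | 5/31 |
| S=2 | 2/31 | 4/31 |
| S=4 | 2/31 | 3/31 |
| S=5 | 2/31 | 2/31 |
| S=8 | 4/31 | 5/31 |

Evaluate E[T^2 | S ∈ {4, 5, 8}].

47/3

P(S ∈ {4, 5, 8}) = 18/31.
Summing T^2·P(S=x,T=y) over the conditioning event gives 282/31.
E[T^2 | S ∈ {4, 5, 8}] = (282/31) / (18/31) = 47/3.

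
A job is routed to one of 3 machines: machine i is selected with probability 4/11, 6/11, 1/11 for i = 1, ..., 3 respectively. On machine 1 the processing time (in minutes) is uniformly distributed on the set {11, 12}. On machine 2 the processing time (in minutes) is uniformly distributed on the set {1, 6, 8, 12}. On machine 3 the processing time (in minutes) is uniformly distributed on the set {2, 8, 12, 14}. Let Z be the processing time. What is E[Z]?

E[Z | machine 1] = (11+12)/2 = 23/2.
E[Z | machine 2] = (1+6+8+12)/4 = 27/4.
E[Z | machine 3] = (2+8+12+14)/4 = 9.
E[Z] = (4/11)·(23/2) + (6/11)·(27/4) + (1/11)·(9) = 191/22.

191/22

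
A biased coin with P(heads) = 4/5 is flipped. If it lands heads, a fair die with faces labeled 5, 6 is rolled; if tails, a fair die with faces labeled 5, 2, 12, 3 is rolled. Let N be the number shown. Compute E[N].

11/2

E[N | heads] = (5+6)/2 = 11/2.
E[N | tails] = (5+2+12+3)/4 = 11/2.
By the law of total expectation,
E[N] = (4/5)·(11/2) + (1/5)·(11/2) = 11/2.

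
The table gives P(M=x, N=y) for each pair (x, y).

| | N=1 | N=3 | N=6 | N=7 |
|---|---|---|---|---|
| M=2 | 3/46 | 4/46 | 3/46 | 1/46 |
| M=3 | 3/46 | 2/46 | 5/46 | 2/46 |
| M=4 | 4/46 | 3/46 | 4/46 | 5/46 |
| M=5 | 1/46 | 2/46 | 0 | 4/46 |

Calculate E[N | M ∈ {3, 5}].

88/19

P(M ∈ {3, 5}) = 19/46.
Σ N·P over the event = 1·(3/46) + 3·(2/46) + 6·(5/46) + 7·(2/46) + 1·(1/46) + 3·(2/46) + 7·(4/46) = 44/23.
E[N | M ∈ {3, 5}] = (44/23) / (19/46) = 88/19.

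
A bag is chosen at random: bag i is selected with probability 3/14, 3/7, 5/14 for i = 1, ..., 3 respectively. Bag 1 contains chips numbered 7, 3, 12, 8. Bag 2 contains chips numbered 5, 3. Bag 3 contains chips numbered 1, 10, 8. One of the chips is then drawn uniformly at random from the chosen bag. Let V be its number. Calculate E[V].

67/12

E[V | bag 1] = (7+3+12+8)/4 = 15/2.
E[V | bag 2] = (5+3)/2 = 4.
E[V | bag 3] = (1+10+8)/3 = 19/3.
E[V] = (3/14)·(15/2) + (3/7)·(4) + (5/14)·(19/3) = 67/12.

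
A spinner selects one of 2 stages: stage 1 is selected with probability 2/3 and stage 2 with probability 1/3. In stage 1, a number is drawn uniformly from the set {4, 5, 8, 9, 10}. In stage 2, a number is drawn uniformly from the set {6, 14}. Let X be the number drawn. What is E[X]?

E[X | stage 1] = (4+5+8+9+10)/5 = 36/5.
E[X | stage 2] = (6+14)/2 = 10.
E[X] = (2/3)·(36/5) + (1/3)·(10) = 122/15.

122/15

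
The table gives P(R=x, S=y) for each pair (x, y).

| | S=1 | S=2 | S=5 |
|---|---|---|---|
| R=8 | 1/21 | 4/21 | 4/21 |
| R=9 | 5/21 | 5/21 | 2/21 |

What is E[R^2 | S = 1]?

469/6

P(S = 1) = 2/7.
Σ R^2·P over the event = 64·(1/21) + 81·(5/21) = 67/3.
E[R^2 | S = 1] = (67/3) / (2/7) = 469/6.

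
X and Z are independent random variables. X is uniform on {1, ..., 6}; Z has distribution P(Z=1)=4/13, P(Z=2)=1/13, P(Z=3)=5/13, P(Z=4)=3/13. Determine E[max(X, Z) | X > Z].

206/45

P(X > Z) = 15/26.
Summing max(X,Z)·P(x,y) over outcomes with X > Z gives 103/39.
E[max(X, Z) | X > Z] = (103/39) / (15/26) = 206/45.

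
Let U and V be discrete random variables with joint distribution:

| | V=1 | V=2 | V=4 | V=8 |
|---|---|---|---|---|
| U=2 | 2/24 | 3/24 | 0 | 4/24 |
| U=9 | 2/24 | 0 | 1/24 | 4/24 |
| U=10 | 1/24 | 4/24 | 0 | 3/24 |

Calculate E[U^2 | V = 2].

P(V = 2) = 7/24.
Σ U^2·P over the event = 4·(3/24) + 100·(4/24) = 103/6.
E[U^2 | V = 2] = (103/6) / (7/24) = 412/7.

412/7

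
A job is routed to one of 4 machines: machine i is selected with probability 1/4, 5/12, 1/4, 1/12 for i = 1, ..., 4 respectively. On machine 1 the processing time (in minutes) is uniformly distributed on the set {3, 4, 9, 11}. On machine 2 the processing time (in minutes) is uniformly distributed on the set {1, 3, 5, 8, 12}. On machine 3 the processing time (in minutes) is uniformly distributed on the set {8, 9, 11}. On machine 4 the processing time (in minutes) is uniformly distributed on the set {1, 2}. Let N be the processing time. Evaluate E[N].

105/16

E[N | machine 1] = (3+4+9+11)/4 = 27/4.
E[N | machine 2] = (1+3+5+8+12)/5 = 29/5.
E[N | machine 3] = (8+9+11)/3 = 28/3.
E[N | machine 4] = (1+2)/2 = 3/2.
E[N] = (1/4)·(27/4) + (5/12)·(29/5) + (1/4)·(28/3) + (1/12)·(3/2) = 105/16.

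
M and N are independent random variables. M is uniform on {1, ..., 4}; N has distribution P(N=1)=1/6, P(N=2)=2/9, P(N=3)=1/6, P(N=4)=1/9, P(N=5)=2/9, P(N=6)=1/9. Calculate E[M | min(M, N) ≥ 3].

P(min(M, N) ≥ 3) = 11/36.
Summing M·P(x,y) over outcomes with min(M, N) ≥ 3 gives 77/72.
E[M | min(M, N) ≥ 3] = (77/72) / (11/36) = 7/2.

7/2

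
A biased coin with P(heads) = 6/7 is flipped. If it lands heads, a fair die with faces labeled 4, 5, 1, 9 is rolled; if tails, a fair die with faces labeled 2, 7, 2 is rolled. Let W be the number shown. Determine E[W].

E[W | heads] = (4+5+1+9)/4 = 19/4.
E[W | tails] = (2+7+2)/3 = 11/3.
E[W] = (6/7)·(19/4) + (1/7)·(11/3) = 193/42.

193/42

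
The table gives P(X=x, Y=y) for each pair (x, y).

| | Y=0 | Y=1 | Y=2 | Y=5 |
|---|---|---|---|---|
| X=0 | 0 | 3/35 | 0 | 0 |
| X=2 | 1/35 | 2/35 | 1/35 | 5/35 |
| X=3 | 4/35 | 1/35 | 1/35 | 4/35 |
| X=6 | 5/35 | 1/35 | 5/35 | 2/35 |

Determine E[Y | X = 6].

P(X = 6) = 13/35.
Summing Y·P(X=x,Y=y) over the conditioning event gives 3/5.
E[Y | X = 6] = (3/5) / (13/35) = 21/13.

21/13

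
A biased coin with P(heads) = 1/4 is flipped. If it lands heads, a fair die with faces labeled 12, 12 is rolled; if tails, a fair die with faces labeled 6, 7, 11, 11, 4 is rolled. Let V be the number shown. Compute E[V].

177/20

E[V | heads] = (12+12)/2 = 12.
E[V | tails] = (6+7+11+11+4)/5 = 39/5.
By the law of total expectation,
E[V] = (1/4)·(12) + (3/4)·(39/5) = 177/20.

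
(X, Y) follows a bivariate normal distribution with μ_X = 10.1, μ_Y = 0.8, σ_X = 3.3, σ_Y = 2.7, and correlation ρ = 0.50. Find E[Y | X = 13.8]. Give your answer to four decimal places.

E[Y | X=x] = μ_Y + ρ(σ_Y/σ_X)(x − μ_X) for jointly normal variables.
E[Y | X=13.8] = 0.8 + (0.50)·(2.7/3.3)·(13.8 − (10.1)) = 0.8 + (0.40909)·(3.7) = 2.3136.

2.3136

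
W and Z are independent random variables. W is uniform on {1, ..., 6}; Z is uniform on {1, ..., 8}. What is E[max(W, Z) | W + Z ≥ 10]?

P(W + Z ≥ 10) = 5/16.
Summing max(W,Z)·P(x,y) over outcomes with W + Z ≥ 10 gives 103/48.
E[max(W, Z) | W + Z ≥ 10] = (103/48) / (5/16) = 103/15.

103/15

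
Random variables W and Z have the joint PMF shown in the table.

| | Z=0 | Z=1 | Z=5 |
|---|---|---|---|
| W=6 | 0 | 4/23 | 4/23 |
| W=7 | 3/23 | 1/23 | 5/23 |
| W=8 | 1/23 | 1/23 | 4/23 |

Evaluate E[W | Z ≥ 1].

130/19

P(Z ≥ 1) = 19/23.
Σ W·P over the event = 6·(4/23) + 6·(4/23) + 7·(1/23) + 7·(5/23) + 8·(1/23) + 8·(4/23) = 130/23.
E[W | Z ≥ 1] = (130/23) / (19/23) = 130/19.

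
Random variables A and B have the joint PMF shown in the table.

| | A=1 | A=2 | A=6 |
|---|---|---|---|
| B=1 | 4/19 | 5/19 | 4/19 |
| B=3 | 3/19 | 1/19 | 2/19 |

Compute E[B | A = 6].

P(A = 6) = 6/19.
Summing B·P(A=x,B=y) over the conditioning event gives 10/19.
E[B | A = 6] = (10/19) / (6/19) = 5/3.

5/3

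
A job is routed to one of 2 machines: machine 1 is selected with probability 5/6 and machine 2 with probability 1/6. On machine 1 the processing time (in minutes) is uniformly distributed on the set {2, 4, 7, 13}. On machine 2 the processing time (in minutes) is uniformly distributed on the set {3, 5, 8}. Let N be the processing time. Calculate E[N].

227/36

E[N | machine 1] = (2+4+7+13)/4 = 13/2.
E[N | machine 2] = (3+5+8)/3 = 16/3.
By the law of total expectation,
E[N] = (5/6)·(13/2) + (1/6)·(16/3) = 227/36.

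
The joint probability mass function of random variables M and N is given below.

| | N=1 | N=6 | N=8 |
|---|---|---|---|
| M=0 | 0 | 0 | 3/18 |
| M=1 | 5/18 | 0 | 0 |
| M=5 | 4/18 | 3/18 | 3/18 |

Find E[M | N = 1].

P(N = 1) = 1/2.
Summing M·P(M=x,N=y) over the conditioning event gives 25/18.
E[M | N = 1] = (25/18) / (1/2) = 25/9.

25/9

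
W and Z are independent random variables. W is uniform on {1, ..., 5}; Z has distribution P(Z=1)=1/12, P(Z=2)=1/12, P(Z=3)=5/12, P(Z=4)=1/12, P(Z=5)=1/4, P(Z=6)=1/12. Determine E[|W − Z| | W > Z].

16/9

P(W > Z) = 3/10.
Summing |W−Z|·P(x,y) over outcomes with W > Z gives 8/15.
E[|W − Z| | W > Z] = (8/15) / (3/10) = 16/9.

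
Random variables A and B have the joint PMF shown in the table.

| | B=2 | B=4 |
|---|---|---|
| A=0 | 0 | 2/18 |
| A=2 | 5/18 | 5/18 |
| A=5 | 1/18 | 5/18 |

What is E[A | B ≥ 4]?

35/12

P(B ≥ 4) = 2/3.
Summing A·P(A=x,B=y) over the conditioning event gives 35/18.
E[A | B ≥ 4] = (35/18) / (2/3) = 35/12.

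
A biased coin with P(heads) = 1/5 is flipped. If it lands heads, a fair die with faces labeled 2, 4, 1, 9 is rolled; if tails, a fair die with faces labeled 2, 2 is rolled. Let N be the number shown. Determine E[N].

E[N | heads] = (2+4+1+9)/4 = 4.
E[N | tails] = (2+2)/2 = 2.
By the law of total expectation,
E[N] = (1/5)·(4) + (4/5)·(2) = 12/5.

12/5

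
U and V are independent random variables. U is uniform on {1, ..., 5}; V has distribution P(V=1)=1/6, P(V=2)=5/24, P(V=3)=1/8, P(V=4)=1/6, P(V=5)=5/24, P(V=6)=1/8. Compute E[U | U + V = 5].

P(U + V = 5) = 2/15.
Summing U·P(x,y) over outcomes with U + V = 5 gives 41/120.
E[U | U + V = 5] = (41/120) / (2/15) = 41/16.

41/16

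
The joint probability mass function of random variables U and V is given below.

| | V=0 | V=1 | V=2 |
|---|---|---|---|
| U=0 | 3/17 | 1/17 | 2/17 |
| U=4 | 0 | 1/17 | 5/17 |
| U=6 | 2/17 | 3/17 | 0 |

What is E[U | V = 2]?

P(V = 2) = 7/17.
Σ U·P over the event = 0·(2/17) + 4·(5/17) = 20/17.
E[U | V = 2] = (20/17) / (7/17) = 20/7.

20/7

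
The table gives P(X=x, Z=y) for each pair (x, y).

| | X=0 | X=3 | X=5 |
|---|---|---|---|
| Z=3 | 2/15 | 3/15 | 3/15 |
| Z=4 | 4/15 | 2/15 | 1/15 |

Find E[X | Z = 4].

P(Z = 4) = 7/15.
Σ X·P over the event = 0·(4/15) + 3·(2/15) + 5·(1/15) = 11/15.
E[X | Z = 4] = (11/15) / (7/15) = 11/7.

11/7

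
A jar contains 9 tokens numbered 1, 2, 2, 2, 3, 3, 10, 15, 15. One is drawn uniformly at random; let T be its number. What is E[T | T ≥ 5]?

P(T ≥ 5) = 1/3.
Σ over the event: 10·1/9 + 15·2/9 = 40/9.
E[T | T ≥ 5] = (40/9) / (1/3) = 40/3.

40/3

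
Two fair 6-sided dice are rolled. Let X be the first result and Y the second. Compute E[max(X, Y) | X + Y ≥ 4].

52/11

P(X + Y ≥ 4) = 11/12.
Summing max(X,Y)·P(x,y) over outcomes with X + Y ≥ 4 gives 13/3.
E[max(X, Y) | X + Y ≥ 4] = (13/3) / (11/12) = 52/11.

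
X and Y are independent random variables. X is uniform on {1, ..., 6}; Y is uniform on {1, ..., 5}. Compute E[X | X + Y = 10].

11/2

P(X + Y = 10) = 1/15.
Summing X·P(x,y) over outcomes with X + Y = 10 gives 11/30.
E[X | X + Y = 10] = (11/30) / (1/15) = 11/2.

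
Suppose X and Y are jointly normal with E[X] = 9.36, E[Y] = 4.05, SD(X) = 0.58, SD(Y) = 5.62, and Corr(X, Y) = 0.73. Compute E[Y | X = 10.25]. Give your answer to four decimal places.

10.3454

E[Y | X=x] = μ_Y + ρ(σ_Y/σ_X)(x − μ_X) for jointly normal variables.
E[Y | X=10.25] = 4.05 + (0.73)·(5.62/0.58)·(10.25 − (9.36)) = 4.05 + (7.07345)·(0.89) = 10.3454.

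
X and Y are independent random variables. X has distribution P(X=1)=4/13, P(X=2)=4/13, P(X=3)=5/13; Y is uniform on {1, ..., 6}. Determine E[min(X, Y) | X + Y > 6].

65/27

P(X + Y > 6) = 9/26.
Summing min(X,Y)·P(x,y) over outcomes with X + Y > 6 gives 5/6.
E[min(X, Y) | X + Y > 6] = (5/6) / (9/26) = 65/27.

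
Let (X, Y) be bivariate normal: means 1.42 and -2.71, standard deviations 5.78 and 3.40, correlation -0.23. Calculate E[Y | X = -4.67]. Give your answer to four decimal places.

-1.8861

E[Y | X=x] = μ_Y + ρ(σ_Y/σ_X)(x − μ_X) for jointly normal variables.
E[Y | X=-4.67] = -2.71 + (-0.23)·(3.40/5.78)·(-4.67 − (1.42)) = -2.71 + (-0.13529)·(-6.09) = -1.8861.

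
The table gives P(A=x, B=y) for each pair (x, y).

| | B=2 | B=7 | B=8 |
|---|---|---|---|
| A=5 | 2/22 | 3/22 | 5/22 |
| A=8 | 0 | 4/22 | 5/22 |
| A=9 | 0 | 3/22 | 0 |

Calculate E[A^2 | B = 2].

P(B = 2) = 1/11.
Σ A^2·P over the event = 25·(2/22) = 25/11.
E[A^2 | B = 2] = (25/11) / (1/11) = 25.

25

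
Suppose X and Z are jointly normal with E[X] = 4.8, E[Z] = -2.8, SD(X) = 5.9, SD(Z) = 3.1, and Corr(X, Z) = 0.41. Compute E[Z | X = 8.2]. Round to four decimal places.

-2.0676

The regression of Z on X has slope ρ·σ_Z/σ_X and passes through (μ_X, μ_Z).
E[Z | X=8.2] = -2.8 + (0.41)·(3.1/5.9)·(8.2 − (4.8)) = -2.8 + (0.21542)·(3.4) = -2.0676.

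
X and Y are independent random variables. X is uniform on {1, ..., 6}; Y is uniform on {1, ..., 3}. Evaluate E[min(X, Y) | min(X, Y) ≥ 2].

12/5

Outcomes with min(X, Y) ≥ 2: (2,2), (2,3), (3,2), (3,3), (4,2), (4,3), (5,2), (5,3), (6,2), (6,3), each with probability 1/18.
E[min(X, Y) | min(X, Y) ≥ 2] = (2 + 2 + 2 + 3 + 2 + 3 + 2 + 3 + 2 + 3) / 10 = 12/5.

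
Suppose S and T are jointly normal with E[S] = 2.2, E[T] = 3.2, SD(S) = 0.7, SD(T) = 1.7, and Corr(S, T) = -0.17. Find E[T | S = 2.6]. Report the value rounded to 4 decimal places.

For a bivariate normal, E[T | S=x] = μ_T + ρ·(σ_T/σ_S)·(x − μ_S).
E[T | S=2.6] = 3.2 + (-0.17)·(1.7/0.7)·(2.6 − (2.2)) = 3.2 + (-0.41286)·(0.4) = 3.0349.

3.0349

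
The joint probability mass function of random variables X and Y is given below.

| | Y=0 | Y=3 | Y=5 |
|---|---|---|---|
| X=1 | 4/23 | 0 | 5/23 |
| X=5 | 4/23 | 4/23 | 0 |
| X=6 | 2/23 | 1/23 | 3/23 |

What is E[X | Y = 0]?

P(Y = 0) = 10/23.
Σ X·P over the event = 1·(4/23) + 5·(4/23) + 6·(2/23) = 36/23.
E[X | Y = 0] = (36/23) / (10/23) = 18/5.

18/5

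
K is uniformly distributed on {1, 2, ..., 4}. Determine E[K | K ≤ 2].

3/2

Given K ≤ 2, K is equally likely to be any of {1, 2}.
E[K | K ≤ 2] = (1 + 2) / 2 = 3/2.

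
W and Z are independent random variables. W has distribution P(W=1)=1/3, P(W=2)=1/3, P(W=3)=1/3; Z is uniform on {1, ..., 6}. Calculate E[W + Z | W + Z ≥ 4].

P(W + Z ≥ 4) = 5/6.
Summing (W+Z)·P(x,y) over outcomes with W + Z ≥ 4 gives 91/18.
E[W + Z | W + Z ≥ 4] = (91/18) / (5/6) = 91/15.

91/15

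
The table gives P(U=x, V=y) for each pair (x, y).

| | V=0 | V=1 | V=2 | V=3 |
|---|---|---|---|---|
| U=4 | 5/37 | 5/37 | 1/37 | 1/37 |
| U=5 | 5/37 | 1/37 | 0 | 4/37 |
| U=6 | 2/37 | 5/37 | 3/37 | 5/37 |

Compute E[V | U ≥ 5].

39/25

P(U ≥ 5) = 25/37.
Σ V·P over the event = 0·(5/37) + 1·(1/37) + 3·(4/37) + 0·(2/37) + 1·(5/37) + 2·(3/37) + 3·(5/37) = 39/37.
E[V | U ≥ 5] = (39/37) / (25/37) = 39/25.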